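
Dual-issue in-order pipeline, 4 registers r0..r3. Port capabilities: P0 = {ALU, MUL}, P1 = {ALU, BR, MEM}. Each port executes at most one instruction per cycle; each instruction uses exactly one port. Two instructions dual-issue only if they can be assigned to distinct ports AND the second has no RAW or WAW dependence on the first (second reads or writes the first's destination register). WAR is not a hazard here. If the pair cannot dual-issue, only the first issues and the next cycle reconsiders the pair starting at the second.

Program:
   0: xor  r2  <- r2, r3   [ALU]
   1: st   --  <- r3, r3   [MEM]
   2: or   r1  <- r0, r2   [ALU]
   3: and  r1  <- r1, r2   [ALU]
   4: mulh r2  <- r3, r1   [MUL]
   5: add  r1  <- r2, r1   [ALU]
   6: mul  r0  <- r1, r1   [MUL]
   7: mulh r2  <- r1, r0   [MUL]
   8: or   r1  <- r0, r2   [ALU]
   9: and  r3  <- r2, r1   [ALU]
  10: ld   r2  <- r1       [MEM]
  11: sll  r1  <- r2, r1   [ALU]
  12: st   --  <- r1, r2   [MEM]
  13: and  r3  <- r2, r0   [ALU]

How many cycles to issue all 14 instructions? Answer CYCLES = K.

CYCLES = 11

#0 head=0: xor+st i0&i1 2-wide
#1 head=2: or i2 RAW+WAW r1
#2 head=3: and i3 RAW r1
#3 head=4: mulh i4 RAW r2
#4 head=5: add i5 RAW r1
#5 head=6: mul i6 no-port MUL/MUL
#6 head=7: mulh i7 RAW r2
#7 head=8: or i8 RAW r1
#8 head=9: and+ld i9&i10 2-wide
#9 head=11: sll i11 RAW r1
#10 head=12: st+and i12&i13 2-wide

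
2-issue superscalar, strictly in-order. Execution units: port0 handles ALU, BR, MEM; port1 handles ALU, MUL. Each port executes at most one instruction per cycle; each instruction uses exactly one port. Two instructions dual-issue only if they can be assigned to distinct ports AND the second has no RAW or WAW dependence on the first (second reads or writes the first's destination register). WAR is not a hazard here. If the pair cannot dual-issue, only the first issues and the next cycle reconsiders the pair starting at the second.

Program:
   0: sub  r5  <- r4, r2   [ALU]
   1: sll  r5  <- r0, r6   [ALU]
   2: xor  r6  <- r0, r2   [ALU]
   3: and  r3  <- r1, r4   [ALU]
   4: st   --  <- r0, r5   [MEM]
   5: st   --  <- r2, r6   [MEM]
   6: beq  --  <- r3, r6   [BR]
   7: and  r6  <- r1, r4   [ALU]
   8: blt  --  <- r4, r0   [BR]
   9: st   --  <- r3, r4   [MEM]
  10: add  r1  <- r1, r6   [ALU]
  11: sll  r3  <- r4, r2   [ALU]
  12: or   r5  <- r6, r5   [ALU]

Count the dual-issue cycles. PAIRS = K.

  cy0 -> i0 (sub) WAW r5
  cy1 -> i1,i2 (sll xor) pair
  cy2 -> i3,i4 (and st) pair
  cy3 -> i5 (st) no-port MEM/BR
  cy4 -> i6,i7 (beq and) pair
  cy5 -> i8 (blt) no-port BR/MEM
  cy6 -> i9,i10 (st add) pair
  cy7 -> i11,i12 (sll or) pair

PAIRS = 5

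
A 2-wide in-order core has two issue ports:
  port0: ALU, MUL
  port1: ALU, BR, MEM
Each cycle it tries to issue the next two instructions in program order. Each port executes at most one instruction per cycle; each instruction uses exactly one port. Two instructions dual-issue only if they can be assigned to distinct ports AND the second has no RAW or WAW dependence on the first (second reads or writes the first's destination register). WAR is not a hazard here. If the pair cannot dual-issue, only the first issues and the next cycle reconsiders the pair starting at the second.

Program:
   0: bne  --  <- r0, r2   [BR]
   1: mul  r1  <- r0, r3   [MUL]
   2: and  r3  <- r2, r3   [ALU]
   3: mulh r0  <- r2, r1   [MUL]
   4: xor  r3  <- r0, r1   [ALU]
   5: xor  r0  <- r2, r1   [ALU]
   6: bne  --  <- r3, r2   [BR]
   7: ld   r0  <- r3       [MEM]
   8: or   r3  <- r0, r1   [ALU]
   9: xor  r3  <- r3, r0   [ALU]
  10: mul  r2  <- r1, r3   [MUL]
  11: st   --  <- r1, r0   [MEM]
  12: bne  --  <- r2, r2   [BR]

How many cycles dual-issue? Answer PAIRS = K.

PAIRS = 4

  cy0 -> i0+i1 (bne+mul) 2-wide
  cy1 -> i2+i3 (and+mulh) 2-wide
  cy2 -> i4+i5 (xor+xor) 2-wide
  cy3 -> i6 (bne) no-port BR/MEM
  cy4 -> i7 (ld) RAW r0
  cy5 -> i8 (or) RAW+WAW r3
  cy6 -> i9 (xor) RAW r3
  cy7 -> i10+i11 (mul+st) 2-wide
  cy8 -> i12 (bne) tail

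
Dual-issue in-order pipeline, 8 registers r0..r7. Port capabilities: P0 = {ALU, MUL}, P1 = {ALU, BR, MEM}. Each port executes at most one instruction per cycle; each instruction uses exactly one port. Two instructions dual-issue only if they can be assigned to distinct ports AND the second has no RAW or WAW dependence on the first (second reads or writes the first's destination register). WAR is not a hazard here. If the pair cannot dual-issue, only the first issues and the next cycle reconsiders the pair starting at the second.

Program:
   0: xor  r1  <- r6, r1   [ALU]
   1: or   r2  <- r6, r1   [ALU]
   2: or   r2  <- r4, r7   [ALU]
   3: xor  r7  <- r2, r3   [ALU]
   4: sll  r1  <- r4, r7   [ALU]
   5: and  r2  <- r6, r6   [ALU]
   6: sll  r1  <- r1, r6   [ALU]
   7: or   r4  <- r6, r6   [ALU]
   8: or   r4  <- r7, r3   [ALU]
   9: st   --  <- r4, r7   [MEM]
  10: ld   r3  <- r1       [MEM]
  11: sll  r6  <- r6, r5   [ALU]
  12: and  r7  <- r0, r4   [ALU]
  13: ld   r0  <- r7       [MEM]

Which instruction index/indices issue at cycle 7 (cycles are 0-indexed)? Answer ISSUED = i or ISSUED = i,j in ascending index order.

ISSUED = 9

c0: i0 xor  RAW r1
c1: i1 or  WAW r2
c2: i2 or  RAW r2
c3: i3 xor  RAW r7
c4: i4/i5 sll;and  dual
c5: i6/i7 sll;or  dual
c6: i8 or  RAW r4
c7: i9 st  no-port MEM/MEM
c8: i10/i11 ld;sll  dual
c9: i12 and  RAW r7
c10: i13 ld  tail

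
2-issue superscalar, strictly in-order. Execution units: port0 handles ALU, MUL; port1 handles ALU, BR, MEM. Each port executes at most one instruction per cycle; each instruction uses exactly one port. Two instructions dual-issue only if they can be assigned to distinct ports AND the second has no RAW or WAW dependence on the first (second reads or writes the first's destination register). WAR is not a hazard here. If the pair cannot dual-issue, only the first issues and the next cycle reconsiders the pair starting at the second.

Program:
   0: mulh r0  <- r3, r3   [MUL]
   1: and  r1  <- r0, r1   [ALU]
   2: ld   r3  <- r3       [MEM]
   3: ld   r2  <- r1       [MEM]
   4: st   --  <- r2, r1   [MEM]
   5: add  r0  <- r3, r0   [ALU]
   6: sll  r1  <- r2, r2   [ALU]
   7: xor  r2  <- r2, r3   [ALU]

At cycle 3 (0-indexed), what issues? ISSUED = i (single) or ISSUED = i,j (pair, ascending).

ISSUED = 4,5

c0: i0 mulh.MUL  RAW r0
c1: i1&i2 and.ALU;ld.MEM  2-wide
c2: i3 ld.MEM  no-port MEM/MEM
c3: i4&i5 st.MEM;add.ALU  2-wide
c4: i6&i7 sll.ALU;xor.ALU  2-wide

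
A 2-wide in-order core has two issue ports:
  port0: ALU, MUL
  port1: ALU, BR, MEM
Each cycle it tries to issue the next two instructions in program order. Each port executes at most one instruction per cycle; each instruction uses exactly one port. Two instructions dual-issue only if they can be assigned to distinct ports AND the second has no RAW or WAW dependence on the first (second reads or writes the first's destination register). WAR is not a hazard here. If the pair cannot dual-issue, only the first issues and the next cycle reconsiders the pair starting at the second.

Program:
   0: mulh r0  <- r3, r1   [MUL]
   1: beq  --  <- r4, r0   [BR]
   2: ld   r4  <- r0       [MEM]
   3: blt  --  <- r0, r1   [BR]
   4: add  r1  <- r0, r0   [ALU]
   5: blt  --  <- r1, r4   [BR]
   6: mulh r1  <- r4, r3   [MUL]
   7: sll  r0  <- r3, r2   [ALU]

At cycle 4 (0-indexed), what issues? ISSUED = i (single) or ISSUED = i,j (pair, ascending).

ISSUED = 5,6

c0: i0 mulh.MUL  RAW r0
c1: i1 beq.BR  no-port BR/MEM
c2: i2 ld.MEM  no-port MEM/BR
c3: i3,i4 blt.BR add.ALU  dual
c4: i5,i6 blt.BR mulh.MUL  dual
c5: i7 sll.ALU  tail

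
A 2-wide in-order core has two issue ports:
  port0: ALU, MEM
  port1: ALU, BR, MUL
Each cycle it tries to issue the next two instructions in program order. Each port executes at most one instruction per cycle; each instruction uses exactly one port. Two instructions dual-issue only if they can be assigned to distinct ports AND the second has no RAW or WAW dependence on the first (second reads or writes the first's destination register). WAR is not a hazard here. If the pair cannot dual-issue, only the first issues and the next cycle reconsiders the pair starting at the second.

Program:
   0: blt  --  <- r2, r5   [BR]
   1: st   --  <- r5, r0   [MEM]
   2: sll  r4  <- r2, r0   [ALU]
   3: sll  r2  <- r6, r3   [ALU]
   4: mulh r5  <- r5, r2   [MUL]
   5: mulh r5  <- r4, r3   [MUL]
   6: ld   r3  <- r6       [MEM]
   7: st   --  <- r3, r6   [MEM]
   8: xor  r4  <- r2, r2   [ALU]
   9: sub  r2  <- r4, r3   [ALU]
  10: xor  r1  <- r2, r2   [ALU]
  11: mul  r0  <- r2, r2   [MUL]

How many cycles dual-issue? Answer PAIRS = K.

  cy0 -> i0/i1 (blt.BR+st.MEM) pair
  cy1 -> i2/i3 (sll.ALU+sll.ALU) pair
  cy2 -> i4 (mulh.MUL) no-port MUL/MUL
  cy3 -> i5/i6 (mulh.MUL+ld.MEM) pair
  cy4 -> i7/i8 (st.MEM+xor.ALU) pair
  cy5 -> i9 (sub.ALU) RAW r2
  cy6 -> i10/i11 (xor.ALU+mul.MUL) pair

PAIRS = 5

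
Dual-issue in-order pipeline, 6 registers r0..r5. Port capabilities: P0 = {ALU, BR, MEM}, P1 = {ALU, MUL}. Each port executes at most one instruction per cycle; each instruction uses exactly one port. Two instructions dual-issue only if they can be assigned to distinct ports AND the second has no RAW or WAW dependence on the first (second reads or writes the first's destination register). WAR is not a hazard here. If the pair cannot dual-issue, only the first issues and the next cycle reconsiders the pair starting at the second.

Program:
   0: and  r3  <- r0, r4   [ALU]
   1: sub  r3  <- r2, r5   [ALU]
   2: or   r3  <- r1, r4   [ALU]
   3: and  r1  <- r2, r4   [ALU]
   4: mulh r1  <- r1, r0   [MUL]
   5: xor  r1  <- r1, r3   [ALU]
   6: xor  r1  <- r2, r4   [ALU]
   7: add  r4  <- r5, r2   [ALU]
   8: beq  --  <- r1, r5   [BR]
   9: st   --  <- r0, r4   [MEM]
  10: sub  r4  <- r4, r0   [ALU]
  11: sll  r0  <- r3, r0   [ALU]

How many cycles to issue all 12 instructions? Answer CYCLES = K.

CYCLES = 9

0. and @i0  | WAW r3
1. sub @i1  | WAW r3
2. or and @i2&i3  | dual
3. mulh @i4  | RAW+WAW r1
4. xor @i5  | WAW r1
5. xor add @i6&i7  | dual
6. beq @i8  | no-port BR/MEM
7. st sub @i9&i10  | dual
8. sll @i11  | tail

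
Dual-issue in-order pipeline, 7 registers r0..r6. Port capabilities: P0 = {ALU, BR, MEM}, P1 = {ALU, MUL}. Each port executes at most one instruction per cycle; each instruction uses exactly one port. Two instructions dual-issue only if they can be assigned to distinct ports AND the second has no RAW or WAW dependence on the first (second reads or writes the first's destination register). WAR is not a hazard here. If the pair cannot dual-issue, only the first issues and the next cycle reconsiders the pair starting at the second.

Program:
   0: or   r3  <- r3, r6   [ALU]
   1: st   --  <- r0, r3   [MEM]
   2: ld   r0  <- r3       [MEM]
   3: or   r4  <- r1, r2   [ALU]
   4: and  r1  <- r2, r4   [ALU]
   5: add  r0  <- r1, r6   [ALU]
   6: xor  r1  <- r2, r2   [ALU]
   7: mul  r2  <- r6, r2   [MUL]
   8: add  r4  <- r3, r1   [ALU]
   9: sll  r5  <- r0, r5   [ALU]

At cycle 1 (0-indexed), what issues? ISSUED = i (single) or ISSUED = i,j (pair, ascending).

0. or @i0  | RAW r3
1. st @i1  | no-port MEM/MEM
2. ld+or @i2/i3  | pair
3. and @i4  | RAW r1
4. add+xor @i5/i6  | pair
5. mul+add @i7/i8  | pair
6. sll @i9  | tail

ISSUED = 1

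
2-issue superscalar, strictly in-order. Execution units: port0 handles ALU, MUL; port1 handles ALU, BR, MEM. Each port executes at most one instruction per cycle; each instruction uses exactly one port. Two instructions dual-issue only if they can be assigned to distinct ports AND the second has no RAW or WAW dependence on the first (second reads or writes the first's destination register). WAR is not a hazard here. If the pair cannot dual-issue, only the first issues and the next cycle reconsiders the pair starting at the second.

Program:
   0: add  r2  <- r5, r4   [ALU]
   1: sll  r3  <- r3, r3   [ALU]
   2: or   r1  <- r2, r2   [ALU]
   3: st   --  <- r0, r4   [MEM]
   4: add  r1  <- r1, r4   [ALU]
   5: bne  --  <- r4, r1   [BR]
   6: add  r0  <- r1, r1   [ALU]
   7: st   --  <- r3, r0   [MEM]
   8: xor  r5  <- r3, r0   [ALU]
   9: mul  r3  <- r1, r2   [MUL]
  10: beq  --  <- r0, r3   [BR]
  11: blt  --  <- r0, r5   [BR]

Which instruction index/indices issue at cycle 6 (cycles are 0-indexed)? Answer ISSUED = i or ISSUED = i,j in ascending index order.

ISSUED = 10

t=0 i0,i1:add;sll ; pair
t=1 i2,i3:or;st ; pair
t=2 i4:add ; RAW r1
t=3 i5,i6:bne;add ; pair
t=4 i7,i8:st;xor ; pair
t=5 i9:mul ; RAW r3
t=6 i10:beq ; no-port BR/BR
t=7 i11:blt ; tail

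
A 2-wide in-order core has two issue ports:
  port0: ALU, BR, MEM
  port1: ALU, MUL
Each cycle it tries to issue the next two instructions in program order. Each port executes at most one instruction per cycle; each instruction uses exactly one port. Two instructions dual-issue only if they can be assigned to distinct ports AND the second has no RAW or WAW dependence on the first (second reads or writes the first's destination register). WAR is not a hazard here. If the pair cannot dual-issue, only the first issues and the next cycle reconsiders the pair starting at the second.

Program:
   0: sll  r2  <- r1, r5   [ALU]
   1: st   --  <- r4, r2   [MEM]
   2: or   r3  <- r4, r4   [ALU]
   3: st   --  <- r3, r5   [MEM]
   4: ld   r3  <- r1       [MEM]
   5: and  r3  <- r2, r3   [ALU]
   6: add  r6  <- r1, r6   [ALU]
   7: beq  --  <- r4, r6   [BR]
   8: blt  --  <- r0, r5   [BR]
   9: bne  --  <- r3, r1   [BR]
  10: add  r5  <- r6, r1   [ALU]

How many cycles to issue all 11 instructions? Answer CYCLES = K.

t=0 i0:sll ; RAW r2
t=1 i1+i2:st or ; 2-wide
t=2 i3:st ; no-port MEM/MEM
t=3 i4:ld ; RAW+WAW r3
t=4 i5+i6:and add ; 2-wide
t=5 i7:beq ; no-port BR/BR
t=6 i8:blt ; no-port BR/BR
t=7 i9+i10:bne add ; 2-wide

CYCLES = 8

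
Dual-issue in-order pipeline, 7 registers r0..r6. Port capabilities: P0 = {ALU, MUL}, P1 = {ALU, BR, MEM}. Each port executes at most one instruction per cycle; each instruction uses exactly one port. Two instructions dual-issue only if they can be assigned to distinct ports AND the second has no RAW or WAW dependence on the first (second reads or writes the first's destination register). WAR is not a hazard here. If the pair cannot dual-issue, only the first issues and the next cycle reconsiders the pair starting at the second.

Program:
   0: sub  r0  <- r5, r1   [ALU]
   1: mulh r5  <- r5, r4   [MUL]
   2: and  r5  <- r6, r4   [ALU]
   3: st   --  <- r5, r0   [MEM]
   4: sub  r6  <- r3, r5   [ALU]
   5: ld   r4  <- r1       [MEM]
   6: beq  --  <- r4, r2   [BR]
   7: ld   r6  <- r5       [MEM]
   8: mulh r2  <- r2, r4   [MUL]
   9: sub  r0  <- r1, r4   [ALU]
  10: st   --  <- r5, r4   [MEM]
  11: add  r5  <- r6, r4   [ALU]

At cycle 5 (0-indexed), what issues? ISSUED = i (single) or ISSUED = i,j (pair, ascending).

t=0 i0&i1:sub+mulh ; 2-wide
t=1 i2:and ; RAW r5
t=2 i3&i4:st+sub ; 2-wide
t=3 i5:ld ; no-port MEM/BR
t=4 i6:beq ; no-port BR/MEM
t=5 i7&i8:ld+mulh ; 2-wide
t=6 i9&i10:sub+st ; 2-wide
t=7 i11:add ; tail

ISSUED = 7,8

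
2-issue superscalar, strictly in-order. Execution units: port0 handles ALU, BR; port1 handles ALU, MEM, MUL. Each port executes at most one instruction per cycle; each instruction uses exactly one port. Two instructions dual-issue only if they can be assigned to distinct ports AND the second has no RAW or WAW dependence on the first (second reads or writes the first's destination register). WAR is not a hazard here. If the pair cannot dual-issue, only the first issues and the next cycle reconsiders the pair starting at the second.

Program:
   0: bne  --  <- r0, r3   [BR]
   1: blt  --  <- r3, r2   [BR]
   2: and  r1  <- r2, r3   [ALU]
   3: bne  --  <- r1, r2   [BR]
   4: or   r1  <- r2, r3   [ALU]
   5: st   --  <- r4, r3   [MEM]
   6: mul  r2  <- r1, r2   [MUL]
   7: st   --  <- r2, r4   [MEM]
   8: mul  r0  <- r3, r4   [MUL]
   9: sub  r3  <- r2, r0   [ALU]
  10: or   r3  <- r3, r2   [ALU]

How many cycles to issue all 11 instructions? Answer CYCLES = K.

[0] i0  bne  -- no-port BR/BR
[1] i1+i2  blt+and  -- pair
[2] i3+i4  bne+or  -- pair
[3] i5  st  -- no-port MEM/MUL
[4] i6  mul  -- no-port MUL/MEM
[5] i7  st  -- no-port MEM/MUL
[6] i8  mul  -- RAW r0
[7] i9  sub  -- RAW+WAW r3
[8] i10  or  -- tail

CYCLES = 9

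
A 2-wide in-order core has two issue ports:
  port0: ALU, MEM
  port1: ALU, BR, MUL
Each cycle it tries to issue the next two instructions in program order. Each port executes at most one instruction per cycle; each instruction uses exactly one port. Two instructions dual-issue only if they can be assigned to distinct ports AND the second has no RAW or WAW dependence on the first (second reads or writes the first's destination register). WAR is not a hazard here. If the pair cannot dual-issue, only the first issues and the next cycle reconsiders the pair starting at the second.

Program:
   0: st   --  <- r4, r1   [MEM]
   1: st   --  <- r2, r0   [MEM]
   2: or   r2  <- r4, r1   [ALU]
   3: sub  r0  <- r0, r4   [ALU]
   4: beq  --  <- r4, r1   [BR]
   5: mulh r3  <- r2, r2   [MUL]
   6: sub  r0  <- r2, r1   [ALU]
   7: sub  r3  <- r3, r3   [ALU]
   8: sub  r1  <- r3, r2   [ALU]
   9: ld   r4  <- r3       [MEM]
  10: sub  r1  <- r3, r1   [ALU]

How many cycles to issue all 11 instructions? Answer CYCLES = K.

  cy0 -> i0 (st) no-port MEM/MEM
  cy1 -> i1+i2 (st;or) 2-wide
  cy2 -> i3+i4 (sub;beq) 2-wide
  cy3 -> i5+i6 (mulh;sub) 2-wide
  cy4 -> i7 (sub) RAW r3
  cy5 -> i8+i9 (sub;ld) 2-wide
  cy6 -> i10 (sub) tail

CYCLES = 7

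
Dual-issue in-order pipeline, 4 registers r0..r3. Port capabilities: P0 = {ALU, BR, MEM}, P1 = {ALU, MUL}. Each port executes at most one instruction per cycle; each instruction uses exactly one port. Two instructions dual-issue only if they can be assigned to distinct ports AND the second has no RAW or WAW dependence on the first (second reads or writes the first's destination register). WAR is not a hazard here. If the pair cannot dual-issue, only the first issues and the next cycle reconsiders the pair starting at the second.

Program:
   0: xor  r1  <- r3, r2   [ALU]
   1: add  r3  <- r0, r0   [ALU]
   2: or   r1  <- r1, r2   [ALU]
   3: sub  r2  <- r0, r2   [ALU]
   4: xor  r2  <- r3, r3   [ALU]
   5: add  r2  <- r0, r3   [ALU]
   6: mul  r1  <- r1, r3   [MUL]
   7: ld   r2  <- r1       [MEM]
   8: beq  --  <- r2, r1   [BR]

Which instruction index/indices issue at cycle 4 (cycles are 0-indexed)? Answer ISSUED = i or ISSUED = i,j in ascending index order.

ISSUED = 7

c0: i0&i1 xor.ALU add.ALU  dual
c1: i2&i3 or.ALU sub.ALU  dual
c2: i4 xor.ALU  WAW r2
c3: i5&i6 add.ALU mul.MUL  dual
c4: i7 ld.MEM  no-port MEM/BR
c5: i8 beq.BR  tail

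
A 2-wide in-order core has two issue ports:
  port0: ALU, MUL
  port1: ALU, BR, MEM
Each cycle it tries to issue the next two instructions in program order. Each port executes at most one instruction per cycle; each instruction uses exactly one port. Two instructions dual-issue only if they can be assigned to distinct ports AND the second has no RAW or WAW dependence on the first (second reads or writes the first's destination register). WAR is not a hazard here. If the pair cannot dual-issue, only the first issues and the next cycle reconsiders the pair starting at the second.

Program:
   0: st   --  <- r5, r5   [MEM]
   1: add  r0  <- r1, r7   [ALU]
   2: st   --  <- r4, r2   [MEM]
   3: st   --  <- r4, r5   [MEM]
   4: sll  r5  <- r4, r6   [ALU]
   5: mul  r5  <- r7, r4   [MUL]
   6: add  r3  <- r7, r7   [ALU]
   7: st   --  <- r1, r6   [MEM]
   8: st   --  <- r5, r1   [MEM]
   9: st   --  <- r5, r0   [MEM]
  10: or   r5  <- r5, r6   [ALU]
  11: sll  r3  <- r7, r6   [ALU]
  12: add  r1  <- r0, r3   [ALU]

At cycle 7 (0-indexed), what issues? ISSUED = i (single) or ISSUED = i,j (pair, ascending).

#0 head=0: st.MEM/add.ALU i0&i1 pair
#1 head=2: st.MEM i2 no-port MEM/MEM
#2 head=3: st.MEM/sll.ALU i3&i4 pair
#3 head=5: mul.MUL/add.ALU i5&i6 pair
#4 head=7: st.MEM i7 no-port MEM/MEM
#5 head=8: st.MEM i8 no-port MEM/MEM
#6 head=9: st.MEM/or.ALU i9&i10 pair
#7 head=11: sll.ALU i11 RAW r3
#8 head=12: add.ALU i12 tail

ISSUED = 11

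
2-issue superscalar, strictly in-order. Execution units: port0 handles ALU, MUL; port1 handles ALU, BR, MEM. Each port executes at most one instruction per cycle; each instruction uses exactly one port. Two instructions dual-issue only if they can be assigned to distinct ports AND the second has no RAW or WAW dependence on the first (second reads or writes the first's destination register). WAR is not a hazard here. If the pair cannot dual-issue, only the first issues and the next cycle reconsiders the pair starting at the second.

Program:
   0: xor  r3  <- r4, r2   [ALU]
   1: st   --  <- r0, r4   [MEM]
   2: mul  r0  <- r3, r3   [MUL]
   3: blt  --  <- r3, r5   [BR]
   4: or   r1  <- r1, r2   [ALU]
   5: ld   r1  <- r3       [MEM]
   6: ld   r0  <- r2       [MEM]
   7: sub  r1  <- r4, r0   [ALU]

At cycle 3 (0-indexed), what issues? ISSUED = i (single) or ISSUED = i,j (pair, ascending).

ISSUED = 5

[0] i0/i1  xor.ALU/st.MEM  -- 2-wide
[1] i2/i3  mul.MUL/blt.BR  -- 2-wide
[2] i4  or.ALU  -- WAW r1
[3] i5  ld.MEM  -- no-port MEM/MEM
[4] i6  ld.MEM  -- RAW r0
[5] i7  sub.ALU  -- tail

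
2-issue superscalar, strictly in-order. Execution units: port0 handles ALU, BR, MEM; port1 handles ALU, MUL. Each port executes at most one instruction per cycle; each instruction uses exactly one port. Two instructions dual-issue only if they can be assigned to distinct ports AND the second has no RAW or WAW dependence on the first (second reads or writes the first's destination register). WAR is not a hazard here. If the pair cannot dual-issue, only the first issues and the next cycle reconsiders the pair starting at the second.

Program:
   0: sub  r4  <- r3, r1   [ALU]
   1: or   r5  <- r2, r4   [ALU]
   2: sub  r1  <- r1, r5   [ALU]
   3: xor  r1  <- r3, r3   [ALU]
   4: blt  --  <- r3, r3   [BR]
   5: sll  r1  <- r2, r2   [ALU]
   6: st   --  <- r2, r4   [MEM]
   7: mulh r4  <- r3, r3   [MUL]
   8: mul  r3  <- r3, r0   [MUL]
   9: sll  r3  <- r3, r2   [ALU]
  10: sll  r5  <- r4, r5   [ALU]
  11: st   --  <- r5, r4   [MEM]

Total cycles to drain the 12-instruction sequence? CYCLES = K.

[0] i0  sub  -- RAW r4
[1] i1  or  -- RAW r5
[2] i2  sub  -- WAW r1
[3] i3,i4  xor+blt  -- 2-wide
[4] i5,i6  sll+st  -- 2-wide
[5] i7  mulh  -- no-port MUL/MUL
[6] i8  mul  -- RAW+WAW r3
[7] i9,i10  sll+sll  -- 2-wide
[8] i11  st  -- tail

CYCLES = 9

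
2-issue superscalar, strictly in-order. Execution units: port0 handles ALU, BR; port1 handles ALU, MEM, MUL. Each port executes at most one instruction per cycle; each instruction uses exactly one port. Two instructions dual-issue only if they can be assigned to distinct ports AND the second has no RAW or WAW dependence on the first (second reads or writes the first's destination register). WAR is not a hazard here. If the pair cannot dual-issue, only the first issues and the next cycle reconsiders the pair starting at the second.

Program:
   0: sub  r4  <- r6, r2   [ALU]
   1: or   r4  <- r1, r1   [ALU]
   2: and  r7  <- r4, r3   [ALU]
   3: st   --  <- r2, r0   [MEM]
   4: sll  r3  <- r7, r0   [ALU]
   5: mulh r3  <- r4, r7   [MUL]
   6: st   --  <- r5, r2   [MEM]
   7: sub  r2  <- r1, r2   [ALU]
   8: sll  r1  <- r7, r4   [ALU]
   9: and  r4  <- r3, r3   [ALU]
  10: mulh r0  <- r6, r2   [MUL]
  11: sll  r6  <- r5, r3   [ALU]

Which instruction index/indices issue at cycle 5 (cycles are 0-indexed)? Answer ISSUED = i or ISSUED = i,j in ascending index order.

0. sub @i0  | WAW r4
1. or @i1  | RAW r4
2. and;st @i2,i3  | pair
3. sll @i4  | WAW r3
4. mulh @i5  | no-port MUL/MEM
5. st;sub @i6,i7  | pair
6. sll;and @i8,i9  | pair
7. mulh;sll @i10,i11  | pair

ISSUED = 6,7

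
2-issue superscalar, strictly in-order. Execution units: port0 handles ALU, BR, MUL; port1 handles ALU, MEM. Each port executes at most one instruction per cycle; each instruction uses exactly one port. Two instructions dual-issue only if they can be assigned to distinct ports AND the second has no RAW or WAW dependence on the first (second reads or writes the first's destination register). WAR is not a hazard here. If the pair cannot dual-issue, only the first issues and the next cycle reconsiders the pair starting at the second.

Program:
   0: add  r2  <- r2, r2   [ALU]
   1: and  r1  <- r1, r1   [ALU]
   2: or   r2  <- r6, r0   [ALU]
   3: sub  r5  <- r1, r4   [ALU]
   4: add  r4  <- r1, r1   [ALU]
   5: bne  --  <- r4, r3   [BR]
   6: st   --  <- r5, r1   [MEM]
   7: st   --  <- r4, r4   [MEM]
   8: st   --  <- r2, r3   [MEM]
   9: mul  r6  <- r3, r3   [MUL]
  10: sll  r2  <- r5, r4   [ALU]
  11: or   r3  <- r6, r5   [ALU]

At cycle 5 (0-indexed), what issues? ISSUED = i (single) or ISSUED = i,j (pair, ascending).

[0] i0/i1  add;and  -- dual
[1] i2/i3  or;sub  -- dual
[2] i4  add  -- RAW r4
[3] i5/i6  bne;st  -- dual
[4] i7  st  -- no-port MEM/MEM
[5] i8/i9  st;mul  -- dual
[6] i10/i11  sll;or  -- dual

ISSUED = 8,9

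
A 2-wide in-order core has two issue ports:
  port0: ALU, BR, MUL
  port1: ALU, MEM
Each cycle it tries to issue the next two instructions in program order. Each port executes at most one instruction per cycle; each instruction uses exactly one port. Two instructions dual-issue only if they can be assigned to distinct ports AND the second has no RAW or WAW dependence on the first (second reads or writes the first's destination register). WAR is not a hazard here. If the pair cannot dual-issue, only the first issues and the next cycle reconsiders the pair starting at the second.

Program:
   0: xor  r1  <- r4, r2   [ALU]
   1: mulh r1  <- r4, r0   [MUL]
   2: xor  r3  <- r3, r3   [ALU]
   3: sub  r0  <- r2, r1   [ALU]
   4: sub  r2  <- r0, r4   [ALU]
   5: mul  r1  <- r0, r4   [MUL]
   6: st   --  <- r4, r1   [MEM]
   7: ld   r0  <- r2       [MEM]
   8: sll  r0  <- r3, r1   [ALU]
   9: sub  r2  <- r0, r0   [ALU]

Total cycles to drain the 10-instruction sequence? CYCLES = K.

CYCLES = 8

#0 head=0: xor.ALU i0 WAW r1
#1 head=1: mulh.MUL/xor.ALU i1/i2 pair
#2 head=3: sub.ALU i3 RAW r0
#3 head=4: sub.ALU/mul.MUL i4/i5 pair
#4 head=6: st.MEM i6 no-port MEM/MEM
#5 head=7: ld.MEM i7 WAW r0
#6 head=8: sll.ALU i8 RAW r0
#7 head=9: sub.ALU i9 tail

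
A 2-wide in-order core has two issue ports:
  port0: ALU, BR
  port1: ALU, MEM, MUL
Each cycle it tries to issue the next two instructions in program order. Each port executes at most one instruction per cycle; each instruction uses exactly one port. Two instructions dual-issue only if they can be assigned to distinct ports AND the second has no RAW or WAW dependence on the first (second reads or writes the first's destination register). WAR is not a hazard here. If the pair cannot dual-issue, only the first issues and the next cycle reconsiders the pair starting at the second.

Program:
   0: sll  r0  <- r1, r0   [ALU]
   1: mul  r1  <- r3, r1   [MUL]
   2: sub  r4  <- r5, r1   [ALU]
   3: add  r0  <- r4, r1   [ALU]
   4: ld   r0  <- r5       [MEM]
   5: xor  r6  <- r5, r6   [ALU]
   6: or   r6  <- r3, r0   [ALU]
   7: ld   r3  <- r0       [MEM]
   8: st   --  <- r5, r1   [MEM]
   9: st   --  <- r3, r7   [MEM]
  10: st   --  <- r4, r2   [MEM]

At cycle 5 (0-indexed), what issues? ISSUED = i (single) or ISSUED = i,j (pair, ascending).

ISSUED = 8

c0: i0/i1 sll mul  dual
c1: i2 sub  RAW r4
c2: i3 add  WAW r0
c3: i4/i5 ld xor  dual
c4: i6/i7 or ld  dual
c5: i8 st  no-port MEM/MEM
c6: i9 st  no-port MEM/MEM
c7: i10 st  tail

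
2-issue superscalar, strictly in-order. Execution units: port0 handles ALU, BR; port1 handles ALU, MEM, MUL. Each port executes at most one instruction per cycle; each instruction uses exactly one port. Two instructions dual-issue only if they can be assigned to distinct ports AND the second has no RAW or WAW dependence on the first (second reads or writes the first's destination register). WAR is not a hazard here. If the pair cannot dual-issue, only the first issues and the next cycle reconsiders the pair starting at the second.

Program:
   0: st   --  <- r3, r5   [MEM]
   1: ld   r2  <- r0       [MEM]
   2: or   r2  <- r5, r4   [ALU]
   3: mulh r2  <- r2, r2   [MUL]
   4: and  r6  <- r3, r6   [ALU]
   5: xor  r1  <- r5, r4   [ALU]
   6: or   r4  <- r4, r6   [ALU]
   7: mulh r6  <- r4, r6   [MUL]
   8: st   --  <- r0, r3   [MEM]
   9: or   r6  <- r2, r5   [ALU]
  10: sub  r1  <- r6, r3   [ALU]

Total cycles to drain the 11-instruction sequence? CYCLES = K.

#0 head=0: st.MEM i0 no-port MEM/MEM
#1 head=1: ld.MEM i1 WAW r2
#2 head=2: or.ALU i2 RAW+WAW r2
#3 head=3: mulh.MUL and.ALU i3+i4 pair
#4 head=5: xor.ALU or.ALU i5+i6 pair
#5 head=7: mulh.MUL i7 no-port MUL/MEM
#6 head=8: st.MEM or.ALU i8+i9 pair
#7 head=10: sub.ALU i10 tail

CYCLES = 8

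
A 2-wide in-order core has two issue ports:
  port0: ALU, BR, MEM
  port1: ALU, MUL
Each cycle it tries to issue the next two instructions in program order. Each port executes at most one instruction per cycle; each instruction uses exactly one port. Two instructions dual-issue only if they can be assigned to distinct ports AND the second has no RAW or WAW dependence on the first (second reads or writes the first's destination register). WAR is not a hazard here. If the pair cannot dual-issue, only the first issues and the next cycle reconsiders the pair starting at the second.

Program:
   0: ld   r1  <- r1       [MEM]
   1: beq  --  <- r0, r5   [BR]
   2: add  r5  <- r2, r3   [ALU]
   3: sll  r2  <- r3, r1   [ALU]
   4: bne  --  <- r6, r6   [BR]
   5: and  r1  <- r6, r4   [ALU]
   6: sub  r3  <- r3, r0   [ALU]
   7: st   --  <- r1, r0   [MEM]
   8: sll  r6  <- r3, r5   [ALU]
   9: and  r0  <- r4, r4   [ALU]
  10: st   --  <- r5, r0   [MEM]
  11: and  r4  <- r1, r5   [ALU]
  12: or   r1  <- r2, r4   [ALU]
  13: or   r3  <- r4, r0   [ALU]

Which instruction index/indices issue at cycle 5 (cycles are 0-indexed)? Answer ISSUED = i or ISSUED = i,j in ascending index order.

ISSUED = 9

t=0 i0:ld ; no-port MEM/BR
t=1 i1+i2:beq/add ; 2-wide
t=2 i3+i4:sll/bne ; 2-wide
t=3 i5+i6:and/sub ; 2-wide
t=4 i7+i8:st/sll ; 2-wide
t=5 i9:and ; RAW r0
t=6 i10+i11:st/and ; 2-wide
t=7 i12+i13:or/or ; 2-wide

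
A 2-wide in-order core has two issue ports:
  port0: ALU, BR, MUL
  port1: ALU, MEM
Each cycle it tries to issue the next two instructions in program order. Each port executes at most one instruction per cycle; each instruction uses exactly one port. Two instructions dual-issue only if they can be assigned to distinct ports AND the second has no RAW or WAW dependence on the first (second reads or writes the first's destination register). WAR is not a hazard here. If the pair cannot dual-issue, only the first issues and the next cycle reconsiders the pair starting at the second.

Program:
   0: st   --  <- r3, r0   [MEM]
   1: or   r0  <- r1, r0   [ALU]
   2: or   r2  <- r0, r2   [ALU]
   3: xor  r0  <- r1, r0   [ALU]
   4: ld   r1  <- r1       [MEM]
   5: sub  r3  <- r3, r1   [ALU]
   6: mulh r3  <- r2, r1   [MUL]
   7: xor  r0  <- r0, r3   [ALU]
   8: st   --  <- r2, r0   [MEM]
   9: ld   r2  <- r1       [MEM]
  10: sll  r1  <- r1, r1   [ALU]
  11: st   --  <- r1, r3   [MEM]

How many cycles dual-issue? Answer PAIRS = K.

  cy0 -> i0/i1 (st+or) dual
  cy1 -> i2/i3 (or+xor) dual
  cy2 -> i4 (ld) RAW r1
  cy3 -> i5 (sub) WAW r3
  cy4 -> i6 (mulh) RAW r3
  cy5 -> i7 (xor) RAW r0
  cy6 -> i8 (st) no-port MEM/MEM
  cy7 -> i9/i10 (ld+sll) dual
  cy8 -> i11 (st) tail

PAIRS = 3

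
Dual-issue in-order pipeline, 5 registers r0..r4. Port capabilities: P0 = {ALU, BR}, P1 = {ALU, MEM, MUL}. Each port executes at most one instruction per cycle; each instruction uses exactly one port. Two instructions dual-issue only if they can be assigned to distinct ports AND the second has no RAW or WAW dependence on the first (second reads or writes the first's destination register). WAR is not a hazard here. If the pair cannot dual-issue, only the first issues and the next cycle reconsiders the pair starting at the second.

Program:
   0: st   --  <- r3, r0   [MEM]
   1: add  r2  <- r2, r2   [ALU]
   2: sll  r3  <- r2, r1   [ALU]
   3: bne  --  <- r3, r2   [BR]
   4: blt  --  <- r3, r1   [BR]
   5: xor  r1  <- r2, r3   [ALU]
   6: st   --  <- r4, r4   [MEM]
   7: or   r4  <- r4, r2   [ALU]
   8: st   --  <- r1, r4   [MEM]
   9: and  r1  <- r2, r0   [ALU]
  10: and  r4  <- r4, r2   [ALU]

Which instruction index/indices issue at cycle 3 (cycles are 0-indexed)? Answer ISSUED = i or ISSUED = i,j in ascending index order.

ISSUED = 4,5

0. st.MEM/add.ALU @i0/i1  | pair
1. sll.ALU @i2  | RAW r3
2. bne.BR @i3  | no-port BR/BR
3. blt.BR/xor.ALU @i4/i5  | pair
4. st.MEM/or.ALU @i6/i7  | pair
5. st.MEM/and.ALU @i8/i9  | pair
6. and.ALU @i10  | tail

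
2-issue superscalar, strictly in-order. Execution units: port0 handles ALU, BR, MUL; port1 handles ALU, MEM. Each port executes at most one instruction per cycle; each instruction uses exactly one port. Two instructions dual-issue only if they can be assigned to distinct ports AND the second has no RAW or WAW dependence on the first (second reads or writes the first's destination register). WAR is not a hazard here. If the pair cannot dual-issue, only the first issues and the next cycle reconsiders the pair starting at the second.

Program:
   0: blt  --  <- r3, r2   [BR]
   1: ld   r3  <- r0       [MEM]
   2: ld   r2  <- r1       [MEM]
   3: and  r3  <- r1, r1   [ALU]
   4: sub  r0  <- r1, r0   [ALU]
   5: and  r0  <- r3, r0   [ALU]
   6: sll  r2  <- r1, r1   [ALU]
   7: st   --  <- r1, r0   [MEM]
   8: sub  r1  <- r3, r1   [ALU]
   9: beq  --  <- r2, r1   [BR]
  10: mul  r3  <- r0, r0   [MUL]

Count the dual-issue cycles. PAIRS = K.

t=0 i0/i1:blt.BR ld.MEM ; pair
t=1 i2/i3:ld.MEM and.ALU ; pair
t=2 i4:sub.ALU ; RAW+WAW r0
t=3 i5/i6:and.ALU sll.ALU ; pair
t=4 i7/i8:st.MEM sub.ALU ; pair
t=5 i9:beq.BR ; no-port BR/MUL
t=6 i10:mul.MUL ; tail

PAIRS = 4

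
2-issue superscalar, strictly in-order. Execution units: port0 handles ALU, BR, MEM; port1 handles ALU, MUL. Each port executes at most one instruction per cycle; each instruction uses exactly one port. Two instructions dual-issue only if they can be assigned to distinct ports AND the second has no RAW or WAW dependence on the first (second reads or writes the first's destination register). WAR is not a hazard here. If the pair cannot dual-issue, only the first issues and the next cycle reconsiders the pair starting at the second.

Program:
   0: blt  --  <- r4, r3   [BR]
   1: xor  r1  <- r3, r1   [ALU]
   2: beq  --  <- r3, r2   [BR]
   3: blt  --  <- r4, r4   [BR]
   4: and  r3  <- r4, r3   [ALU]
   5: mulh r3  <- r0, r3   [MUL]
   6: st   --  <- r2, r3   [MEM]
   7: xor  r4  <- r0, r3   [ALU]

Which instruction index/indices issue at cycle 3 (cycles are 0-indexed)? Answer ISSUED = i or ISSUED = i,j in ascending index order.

ISSUED = 5

t=0 i0&i1:blt.BR xor.ALU ; dual
t=1 i2:beq.BR ; no-port BR/BR
t=2 i3&i4:blt.BR and.ALU ; dual
t=3 i5:mulh.MUL ; RAW r3
t=4 i6&i7:st.MEM xor.ALU ; dual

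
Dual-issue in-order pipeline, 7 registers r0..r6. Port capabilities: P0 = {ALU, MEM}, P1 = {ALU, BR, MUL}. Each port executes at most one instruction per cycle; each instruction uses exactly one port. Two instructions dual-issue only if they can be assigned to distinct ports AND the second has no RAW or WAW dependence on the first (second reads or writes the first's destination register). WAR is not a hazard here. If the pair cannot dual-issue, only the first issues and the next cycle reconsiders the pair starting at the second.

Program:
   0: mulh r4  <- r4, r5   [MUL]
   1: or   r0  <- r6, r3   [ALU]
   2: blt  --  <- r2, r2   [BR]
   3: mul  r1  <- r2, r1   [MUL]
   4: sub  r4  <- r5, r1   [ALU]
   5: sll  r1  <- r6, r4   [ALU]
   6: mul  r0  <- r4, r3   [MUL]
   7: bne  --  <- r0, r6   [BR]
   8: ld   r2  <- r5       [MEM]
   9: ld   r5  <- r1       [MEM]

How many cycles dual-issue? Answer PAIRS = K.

PAIRS = 3

t=0 i0&i1:mulh;or ; pair
t=1 i2:blt ; no-port BR/MUL
t=2 i3:mul ; RAW r1
t=3 i4:sub ; RAW r4
t=4 i5&i6:sll;mul ; pair
t=5 i7&i8:bne;ld ; pair
t=6 i9:ld ; tail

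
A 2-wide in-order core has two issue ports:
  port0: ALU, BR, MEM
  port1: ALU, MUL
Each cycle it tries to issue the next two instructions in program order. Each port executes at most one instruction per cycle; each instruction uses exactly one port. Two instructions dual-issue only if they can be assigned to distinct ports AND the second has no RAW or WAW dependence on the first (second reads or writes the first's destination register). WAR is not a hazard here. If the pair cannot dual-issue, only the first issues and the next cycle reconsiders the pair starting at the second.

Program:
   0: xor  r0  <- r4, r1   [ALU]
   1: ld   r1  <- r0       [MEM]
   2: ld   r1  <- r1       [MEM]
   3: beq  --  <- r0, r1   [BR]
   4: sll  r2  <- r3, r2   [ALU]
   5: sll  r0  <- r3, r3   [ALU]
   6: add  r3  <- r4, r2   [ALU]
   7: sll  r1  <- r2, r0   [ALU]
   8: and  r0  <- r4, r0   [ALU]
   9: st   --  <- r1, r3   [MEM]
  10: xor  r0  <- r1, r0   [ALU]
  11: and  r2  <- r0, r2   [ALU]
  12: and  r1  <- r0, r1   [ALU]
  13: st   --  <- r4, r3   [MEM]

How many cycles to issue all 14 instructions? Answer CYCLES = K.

CYCLES = 9

  cy0 -> i0 (xor) RAW r0
  cy1 -> i1 (ld) no-port MEM/MEM
  cy2 -> i2 (ld) no-port MEM/BR
  cy3 -> i3/i4 (beq sll) pair
  cy4 -> i5/i6 (sll add) pair
  cy5 -> i7/i8 (sll and) pair
  cy6 -> i9/i10 (st xor) pair
  cy7 -> i11/i12 (and and) pair
  cy8 -> i13 (st) tail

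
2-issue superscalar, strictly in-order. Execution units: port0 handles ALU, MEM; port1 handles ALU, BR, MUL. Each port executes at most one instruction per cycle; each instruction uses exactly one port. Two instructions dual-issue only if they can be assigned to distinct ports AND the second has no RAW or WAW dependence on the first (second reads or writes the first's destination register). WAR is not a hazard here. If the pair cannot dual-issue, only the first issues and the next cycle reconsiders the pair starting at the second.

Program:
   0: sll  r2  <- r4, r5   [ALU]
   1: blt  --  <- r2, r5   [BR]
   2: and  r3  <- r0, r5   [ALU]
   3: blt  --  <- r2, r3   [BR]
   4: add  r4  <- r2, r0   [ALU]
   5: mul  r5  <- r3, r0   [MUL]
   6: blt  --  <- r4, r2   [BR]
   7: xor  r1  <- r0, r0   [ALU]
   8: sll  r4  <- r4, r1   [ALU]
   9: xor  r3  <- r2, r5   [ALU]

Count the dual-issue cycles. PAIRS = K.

PAIRS = 4

#0 head=0: sll i0 RAW r2
#1 head=1: blt/and i1+i2 pair
#2 head=3: blt/add i3+i4 pair
#3 head=5: mul i5 no-port MUL/BR
#4 head=6: blt/xor i6+i7 pair
#5 head=8: sll/xor i8+i9 pair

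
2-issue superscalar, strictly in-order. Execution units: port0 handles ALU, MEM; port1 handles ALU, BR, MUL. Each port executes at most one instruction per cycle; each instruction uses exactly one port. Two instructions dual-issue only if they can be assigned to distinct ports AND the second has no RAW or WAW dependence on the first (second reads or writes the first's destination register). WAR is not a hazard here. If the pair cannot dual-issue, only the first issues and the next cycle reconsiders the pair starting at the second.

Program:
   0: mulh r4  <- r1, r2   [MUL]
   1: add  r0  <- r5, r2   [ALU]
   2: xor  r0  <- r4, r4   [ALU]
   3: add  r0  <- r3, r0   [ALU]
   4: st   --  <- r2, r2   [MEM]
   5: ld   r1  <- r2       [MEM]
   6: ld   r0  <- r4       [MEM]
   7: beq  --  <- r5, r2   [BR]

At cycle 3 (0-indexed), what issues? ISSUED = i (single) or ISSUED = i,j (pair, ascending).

#0 head=0: mulh add i0&i1 dual
#1 head=2: xor i2 RAW+WAW r0
#2 head=3: add st i3&i4 dual
#3 head=5: ld i5 no-port MEM/MEM
#4 head=6: ld beq i6&i7 dual

ISSUED = 5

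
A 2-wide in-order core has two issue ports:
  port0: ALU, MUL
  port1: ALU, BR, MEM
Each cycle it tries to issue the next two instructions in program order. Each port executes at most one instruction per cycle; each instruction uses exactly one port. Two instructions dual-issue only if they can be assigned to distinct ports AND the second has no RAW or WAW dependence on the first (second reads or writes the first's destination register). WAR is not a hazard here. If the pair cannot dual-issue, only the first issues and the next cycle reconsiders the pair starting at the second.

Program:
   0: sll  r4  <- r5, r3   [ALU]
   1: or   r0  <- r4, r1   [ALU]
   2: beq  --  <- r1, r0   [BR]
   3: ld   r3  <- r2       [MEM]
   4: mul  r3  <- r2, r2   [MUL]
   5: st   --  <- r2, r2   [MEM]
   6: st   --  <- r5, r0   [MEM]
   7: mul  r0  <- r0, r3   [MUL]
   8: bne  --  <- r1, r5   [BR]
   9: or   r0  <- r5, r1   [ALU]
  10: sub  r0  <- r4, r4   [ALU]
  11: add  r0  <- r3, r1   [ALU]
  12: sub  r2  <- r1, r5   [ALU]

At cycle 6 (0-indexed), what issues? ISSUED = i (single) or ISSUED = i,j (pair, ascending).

t=0 i0:sll.ALU ; RAW r4
t=1 i1:or.ALU ; RAW r0
t=2 i2:beq.BR ; no-port BR/MEM
t=3 i3:ld.MEM ; WAW r3
t=4 i4+i5:mul.MUL st.MEM ; 2-wide
t=5 i6+i7:st.MEM mul.MUL ; 2-wide
t=6 i8+i9:bne.BR or.ALU ; 2-wide
t=7 i10:sub.ALU ; WAW r0
t=8 i11+i12:add.ALU sub.ALU ; 2-wide

ISSUED = 8,9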